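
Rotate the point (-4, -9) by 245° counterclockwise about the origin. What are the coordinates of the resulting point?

Rotation matrix for 245°: [[cos 245°, -sin 245°], [sin 245°, cos 245°]] ≈ [[-0.422618, 0.906308], [-0.906308, -0.422618]]
[[-0.422618, 0.906308], [-0.906308, -0.422618]] × [-4, -9]ᵀ ≈ [-6.4663, 7.4288]ᵀ
Result: (-6.4663, 7.4288)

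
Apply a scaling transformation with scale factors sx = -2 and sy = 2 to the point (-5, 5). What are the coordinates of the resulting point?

Scaling matrix:
[[-2, 0], [0, 2]]
Result: (-5 × -2, 5 × 2) = (10, 10)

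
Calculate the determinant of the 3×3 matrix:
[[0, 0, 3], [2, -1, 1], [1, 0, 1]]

Expansion along first row:
det = 0·det([[-1,1],[0,1]]) - 0·det([[2,1],[1,1]]) + 3·det([[2,-1],[1,0]])
    = 0·(-1·1 - 1·0) - 0·(2·1 - 1·1) + 3·(2·0 - -1·1)
    = 0·-1 - 0·1 + 3·1
    = 0 + 0 + 3 = 3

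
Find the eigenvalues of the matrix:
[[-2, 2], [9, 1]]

Characteristic equation: det(A - λI) = 0
λ² - (trace)λ + (det) = 0
trace = -2 + 1 = -1, det = (-2)(1) - (2)(9) = -20
λ² - (-1)λ + (-20) = 0
λ = (-1 ± √((-1)² - 4·(-20))) / 2 = (-1 ± √81) / 2
Solving: λ = -5, 4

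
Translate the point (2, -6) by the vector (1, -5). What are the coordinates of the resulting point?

Translation by (1, -5) (homogeneous matrix [[1, 0, 1], [0, 1, -5], [0, 0, 1]]):
x' = 2 + 1 = 3
y' = -6 + -5 = -11
Result: (3, -11)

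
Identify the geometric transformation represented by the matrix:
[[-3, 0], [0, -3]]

This matrix represents: uniform scaling by factor -3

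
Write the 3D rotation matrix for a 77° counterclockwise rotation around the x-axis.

Rotation matrix for counterclockwise 77° around x-axis:
cos(77°) = 0.2250, sin(77°) = 0.9744
Result: [[1, 0, 0], [0, 0.2250, -0.9744], [0, 0.9744, 0.2250]]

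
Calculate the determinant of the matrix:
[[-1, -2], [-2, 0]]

For a 2×2 matrix [[a, b], [c, d]], det = ad - bc
det = (-1)(0) - (-2)(-2) = 0 - 4 = -4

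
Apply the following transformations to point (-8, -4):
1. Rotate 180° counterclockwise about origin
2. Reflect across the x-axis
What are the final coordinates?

Step 1: Rotate 180° → (8, 4)
Step 2: Reflect across x-axis → (8, -4)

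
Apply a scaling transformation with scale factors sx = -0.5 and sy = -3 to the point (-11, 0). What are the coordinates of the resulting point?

Scaling matrix:
[[-0.50, 0], [0, -3]]
Result: (-11 × -0.5, 0 × -3) = (5.5, 0)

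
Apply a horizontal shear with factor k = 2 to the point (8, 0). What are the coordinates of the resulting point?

Shear matrix for horizontal shear with factor k = 2:
[[1, 2], [0, 1]]
Result: (8, 0) → (8, 0)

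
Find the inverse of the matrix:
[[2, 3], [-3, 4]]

For [[a,b],[c,d]], inverse = (1/det)·[[d,-b],[-c,a]]
det = (2)(4) - (3)(-3) = 8 - -9 = 17
Inverse = (1/17)·[[4, -3], [3, 2]]
= [[4/17, -3/17], [3/17, 2/17]]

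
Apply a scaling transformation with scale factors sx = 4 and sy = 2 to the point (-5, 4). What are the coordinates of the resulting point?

Scaling matrix:
[[4, 0], [0, 2]]
Result: (-5 × 4, 4 × 2) = (-20, 8)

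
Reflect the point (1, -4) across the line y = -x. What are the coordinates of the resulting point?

Reflection across line y = -x: (1, -4) → (4, -1)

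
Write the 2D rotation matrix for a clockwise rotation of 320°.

Rotation matrix formula: [[cos θ, -sin θ], [sin θ, cos θ]]
A clockwise rotation by 320° is equivalent to a counterclockwise rotation by -320°.
For θ = -320°:
cos(-320°) = 0.7660
sin(-320°) = 0.6428
Result: [[0.7660, -0.6428], [0.6428, 0.7660]]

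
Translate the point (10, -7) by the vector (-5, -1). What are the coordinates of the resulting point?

Translation by (-5, -1) (homogeneous matrix [[1, 0, -5], [0, 1, -1], [0, 0, 1]]):
x' = 10 + -5 = 5
y' = -7 + -1 = -8
Result: (5, -8)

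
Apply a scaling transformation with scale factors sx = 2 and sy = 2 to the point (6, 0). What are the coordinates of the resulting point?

Scaling matrix:
[[2, 0], [0, 2]]
Result: (6 × 2, 0 × 2) = (12, 0)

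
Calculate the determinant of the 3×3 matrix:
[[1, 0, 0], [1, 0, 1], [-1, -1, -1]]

Expansion along first row:
det = 1·det([[0,1],[-1,-1]]) - 0·det([[1,1],[-1,-1]]) + 0·det([[1,0],[-1,-1]])
    = 1·(0·-1 - 1·-1) - 0·(1·-1 - 1·-1) + 0·(1·-1 - 0·-1)
    = 1·1 - 0·0 + 0·-1
    = 1 + 0 + 0 = 1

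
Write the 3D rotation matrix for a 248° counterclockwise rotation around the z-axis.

Rotation matrix for counterclockwise 248° around z-axis:
cos(248°) = -0.3746, sin(248°) = -0.9272
Result: [[-0.3746, 0.9272, 0], [-0.9272, -0.3746, 0], [0, 0, 1]]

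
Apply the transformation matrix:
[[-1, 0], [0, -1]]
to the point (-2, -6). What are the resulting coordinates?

Matrix multiplication:
[[-1, 0], [0, -1]] × [-2, -6]ᵀ
= [(-1)(-2) + (0)(-6), (0)(-2) + (-1)(-6)]ᵀ
= [2, 6]ᵀ
Result: (2, 6)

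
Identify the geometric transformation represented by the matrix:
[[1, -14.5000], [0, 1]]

This matrix represents: horizontal shear with factor -14.5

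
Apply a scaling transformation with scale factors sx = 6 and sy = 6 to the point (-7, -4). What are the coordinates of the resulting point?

Scaling matrix:
[[6, 0], [0, 6]]
Result: (-7 × 6, -4 × 6) = (-42, -24)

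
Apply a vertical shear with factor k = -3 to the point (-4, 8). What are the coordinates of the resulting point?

Shear matrix for vertical shear with factor k = -3:
[[1, 0], [-3, 1]]
Result: (-4, 8) → (-4, 20)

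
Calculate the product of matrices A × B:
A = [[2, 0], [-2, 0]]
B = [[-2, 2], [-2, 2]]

Matrix multiplication:
C[0][0] = 2×-2 + 0×-2 = -4
C[0][1] = 2×2 + 0×2 = 4
C[1][0] = -2×-2 + 0×-2 = 4
C[1][1] = -2×2 + 0×2 = -4
Result: [[-4, 4], [4, -4]]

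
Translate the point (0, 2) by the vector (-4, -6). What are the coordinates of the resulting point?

Translation by (-4, -6) (homogeneous matrix [[1, 0, -4], [0, 1, -6], [0, 0, 1]]):
x' = 0 + -4 = -4
y' = 2 + -6 = -4
Result: (-4, -4)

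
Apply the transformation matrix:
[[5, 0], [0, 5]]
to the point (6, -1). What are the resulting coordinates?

Matrix multiplication:
[[5, 0], [0, 5]] × [6, -1]ᵀ
= [(5)(6) + (0)(-1), (0)(6) + (5)(-1)]ᵀ
= [30, -5]ᵀ
Result: (30, -5)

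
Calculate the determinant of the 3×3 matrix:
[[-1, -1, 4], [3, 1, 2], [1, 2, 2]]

Expansion along first row:
det = -1·det([[1,2],[2,2]]) - -1·det([[3,2],[1,2]]) + 4·det([[3,1],[1,2]])
    = -1·(1·2 - 2·2) - -1·(3·2 - 2·1) + 4·(3·2 - 1·1)
    = -1·-2 - -1·4 + 4·5
    = 2 + 4 + 20 = 26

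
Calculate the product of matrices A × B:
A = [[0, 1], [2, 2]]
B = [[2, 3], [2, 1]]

Matrix multiplication:
C[0][0] = 0×2 + 1×2 = 2
C[0][1] = 0×3 + 1×1 = 1
C[1][0] = 2×2 + 2×2 = 8
C[1][1] = 2×3 + 2×1 = 8
Result: [[2, 1], [8, 8]]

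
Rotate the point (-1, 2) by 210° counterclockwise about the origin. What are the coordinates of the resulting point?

Rotation matrix for 210°: [[cos 210°, -sin 210°], [sin 210°, cos 210°]] ≈ [[-0.866025, 0.500000], [-0.500000, -0.866025]]
[[-0.866025, 0.500000], [-0.500000, -0.866025]] × [-1, 2]ᵀ ≈ [1.8660, -1.2321]ᵀ
Result: (1.8660, -1.2321)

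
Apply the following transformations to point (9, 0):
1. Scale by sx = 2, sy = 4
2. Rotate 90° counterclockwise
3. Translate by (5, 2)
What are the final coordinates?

Step 1: Scale → (18, 0)
Step 2: Rotate 90° → (0, 18)
Step 3: Translate → (5, 20)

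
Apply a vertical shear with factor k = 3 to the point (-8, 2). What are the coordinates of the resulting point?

Shear matrix for vertical shear with factor k = 3:
[[1, 0], [3, 1]]
Result: (-8, 2) → (-8, -22)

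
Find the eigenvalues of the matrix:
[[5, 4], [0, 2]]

Characteristic equation: det(A - λI) = 0
λ² - (trace)λ + (det) = 0
trace = 5 + 2 = 7, det = (5)(2) - (4)(0) = 10
λ² - (7)λ + (10) = 0
λ = (7 ± √((7)² - 4·(10))) / 2 = (7 ± √9) / 2
Solving: λ = 2, 5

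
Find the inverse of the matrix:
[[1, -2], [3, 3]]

For [[a,b],[c,d]], inverse = (1/det)·[[d,-b],[-c,a]]
det = (1)(3) - (-2)(3) = 3 - -6 = 9
Inverse = (1/9)·[[3, 2], [-3, 1]]
= [[1/3, 2/9], [-1/3, 1/9]]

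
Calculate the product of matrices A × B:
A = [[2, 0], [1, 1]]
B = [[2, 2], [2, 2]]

Matrix multiplication:
C[0][0] = 2×2 + 0×2 = 4
C[0][1] = 2×2 + 0×2 = 4
C[1][0] = 1×2 + 1×2 = 4
C[1][1] = 1×2 + 1×2 = 4
Result: [[4, 4], [4, 4]]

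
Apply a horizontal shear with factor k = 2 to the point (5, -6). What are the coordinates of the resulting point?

Shear matrix for horizontal shear with factor k = 2:
[[1, 2], [0, 1]]
Result: (5, -6) → (-7, -6)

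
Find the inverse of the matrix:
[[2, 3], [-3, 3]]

For [[a,b],[c,d]], inverse = (1/det)·[[d,-b],[-c,a]]
det = (2)(3) - (3)(-3) = 6 - -9 = 15
Inverse = (1/15)·[[3, -3], [3, 2]]
= [[1/5, -1/5], [1/5, 2/15]]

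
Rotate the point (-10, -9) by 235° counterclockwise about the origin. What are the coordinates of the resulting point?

Rotation matrix for 235°: [[cos 235°, -sin 235°], [sin 235°, cos 235°]] ≈ [[-0.573576, 0.819152], [-0.819152, -0.573576]]
[[-0.573576, 0.819152], [-0.819152, -0.573576]] × [-10, -9]ᵀ ≈ [-1.6366, 13.3537]ᵀ
Result: (-1.6366, 13.3537)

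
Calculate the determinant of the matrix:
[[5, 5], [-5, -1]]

For a 2×2 matrix [[a, b], [c, d]], det = ad - bc
det = (5)(-1) - (5)(-5) = -5 - -25 = 20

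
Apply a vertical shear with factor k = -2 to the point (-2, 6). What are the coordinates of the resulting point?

Shear matrix for vertical shear with factor k = -2:
[[1, 0], [-2, 1]]
Result: (-2, 6) → (-2, 10)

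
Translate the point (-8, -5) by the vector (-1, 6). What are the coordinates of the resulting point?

Translation by (-1, 6) (homogeneous matrix [[1, 0, -1], [0, 1, 6], [0, 0, 1]]):
x' = -8 + -1 = -9
y' = -5 + 6 = 1
Result: (-9, 1)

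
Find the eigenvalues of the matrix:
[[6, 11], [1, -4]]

Characteristic equation: det(A - λI) = 0
λ² - (trace)λ + (det) = 0
trace = 6 + -4 = 2, det = (6)(-4) - (11)(1) = -35
λ² - (2)λ + (-35) = 0
λ = (2 ± √((2)² - 4·(-35))) / 2 = (2 ± √144) / 2
Solving: λ = -5, 7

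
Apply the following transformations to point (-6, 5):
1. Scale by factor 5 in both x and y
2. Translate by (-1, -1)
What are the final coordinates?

Step 1: Scale (-6, 5) by 5 → (-30, 25)
Step 2: Translate by (-1, -1) → (-31, 24)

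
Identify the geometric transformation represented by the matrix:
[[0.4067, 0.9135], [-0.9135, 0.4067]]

This matrix represents: rotation by 294° counterclockwise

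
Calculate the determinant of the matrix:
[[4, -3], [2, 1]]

For a 2×2 matrix [[a, b], [c, d]], det = ad - bc
det = (4)(1) - (-3)(2) = 4 - -6 = 10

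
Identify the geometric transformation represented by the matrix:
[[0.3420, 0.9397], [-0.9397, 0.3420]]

This matrix represents: rotation by 290° counterclockwise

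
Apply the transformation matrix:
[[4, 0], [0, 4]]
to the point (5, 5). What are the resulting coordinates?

Matrix multiplication:
[[4, 0], [0, 4]] × [5, 5]ᵀ
= [(4)(5) + (0)(5), (0)(5) + (4)(5)]ᵀ
= [20, 20]ᵀ
Result: (20, 20)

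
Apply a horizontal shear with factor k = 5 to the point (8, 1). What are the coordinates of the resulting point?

Shear matrix for horizontal shear with factor k = 5:
[[1, 5], [0, 1]]
Result: (8, 1) → (13, 1)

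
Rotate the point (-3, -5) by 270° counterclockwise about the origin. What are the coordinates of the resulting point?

Rotation matrix for 270°: [[cos 270°, -sin 270°], [sin 270°, cos 270°]] = [[0, 1], [-1, 0]]
[[0, 1], [-1, 0]] × [-3, -5]ᵀ = [-5, 3]ᵀ
Result: (-5, 3)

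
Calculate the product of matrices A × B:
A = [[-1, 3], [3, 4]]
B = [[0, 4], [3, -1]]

Matrix multiplication:
C[0][0] = -1×0 + 3×3 = 9
C[0][1] = -1×4 + 3×-1 = -7
C[1][0] = 3×0 + 4×3 = 12
C[1][1] = 3×4 + 4×-1 = 8
Result: [[9, -7], [12, 8]]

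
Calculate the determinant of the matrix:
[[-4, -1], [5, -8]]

For a 2×2 matrix [[a, b], [c, d]], det = ad - bc
det = (-4)(-8) - (-1)(5) = 32 - -5 = 37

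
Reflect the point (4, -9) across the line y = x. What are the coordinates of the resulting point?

Reflection across line y = x: (4, -9) → (-9, 4)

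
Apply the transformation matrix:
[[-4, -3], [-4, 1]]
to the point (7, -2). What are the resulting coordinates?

Matrix multiplication:
[[-4, -3], [-4, 1]] × [7, -2]ᵀ
= [(-4)(7) + (-3)(-2), (-4)(7) + (1)(-2)]ᵀ
= [-22, -30]ᵀ
Result: (-22, -30)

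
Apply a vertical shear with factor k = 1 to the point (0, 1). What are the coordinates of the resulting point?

Shear matrix for vertical shear with factor k = 1:
[[1, 0], [1, 1]]
Result: (0, 1) → (0, 1)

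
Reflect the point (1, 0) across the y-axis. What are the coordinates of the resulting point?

Reflection across y-axis: (1, 0) → (-1, 0)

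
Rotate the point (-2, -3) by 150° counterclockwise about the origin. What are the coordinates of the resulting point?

Rotation matrix for 150°: [[cos 150°, -sin 150°], [sin 150°, cos 150°]] ≈ [[-0.866025, -0.500000], [0.500000, -0.866025]]
[[-0.866025, -0.500000], [0.500000, -0.866025]] × [-2, -3]ᵀ ≈ [3.2321, 1.5981]ᵀ
Result: (3.2321, 1.5981)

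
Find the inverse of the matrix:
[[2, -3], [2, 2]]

For [[a,b],[c,d]], inverse = (1/det)·[[d,-b],[-c,a]]
det = (2)(2) - (-3)(2) = 4 - -6 = 10
Inverse = (1/10)·[[2, 3], [-2, 2]]
= [[1/5, 3/10], [-1/5, 1/5]]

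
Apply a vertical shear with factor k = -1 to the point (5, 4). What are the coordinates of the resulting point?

Shear matrix for vertical shear with factor k = -1:
[[1, 0], [-1, 1]]
Result: (5, 4) → (5, -1)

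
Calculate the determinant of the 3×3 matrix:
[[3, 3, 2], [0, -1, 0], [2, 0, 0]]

Expansion along first row:
det = 3·det([[-1,0],[0,0]]) - 3·det([[0,0],[2,0]]) + 2·det([[0,-1],[2,0]])
    = 3·(-1·0 - 0·0) - 3·(0·0 - 0·2) + 2·(0·0 - -1·2)
    = 3·0 - 3·0 + 2·2
    = 0 + 0 + 4 = 4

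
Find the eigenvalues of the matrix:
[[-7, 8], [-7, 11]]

Characteristic equation: det(A - λI) = 0
λ² - (trace)λ + (det) = 0
trace = -7 + 11 = 4, det = (-7)(11) - (8)(-7) = -21
λ² - (4)λ + (-21) = 0
λ = (4 ± √((4)² - 4·(-21))) / 2 = (4 ± √100) / 2
Solving: λ = -3, 7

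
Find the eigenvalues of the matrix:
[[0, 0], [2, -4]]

Characteristic equation: det(A - λI) = 0
λ² - (trace)λ + (det) = 0
trace = 0 + -4 = -4, det = (0)(-4) - (0)(2) = 0
λ² - (-4)λ + (0) = 0
λ = (-4 ± √((-4)² - 4·(0))) / 2 = (-4 ± √16) / 2
Solving: λ = -4, 0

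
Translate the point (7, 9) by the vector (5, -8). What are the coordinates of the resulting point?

Translation by (5, -8) (homogeneous matrix [[1, 0, 5], [0, 1, -8], [0, 0, 1]]):
x' = 7 + 5 = 12
y' = 9 + -8 = 1
Result: (12, 1)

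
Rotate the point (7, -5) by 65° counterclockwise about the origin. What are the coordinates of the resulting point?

Rotation matrix for 65°: [[cos 65°, -sin 65°], [sin 65°, cos 65°]] ≈ [[0.422618, -0.906308], [0.906308, 0.422618]]
[[0.422618, -0.906308], [0.906308, 0.422618]] × [7, -5]ᵀ ≈ [7.4899, 4.2311]ᵀ
Result: (7.4899, 4.2311)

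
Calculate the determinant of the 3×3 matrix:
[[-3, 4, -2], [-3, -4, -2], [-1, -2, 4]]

Expansion along first row:
det = -3·det([[-4,-2],[-2,4]]) - 4·det([[-3,-2],[-1,4]]) + -2·det([[-3,-4],[-1,-2]])
    = -3·(-4·4 - -2·-2) - 4·(-3·4 - -2·-1) + -2·(-3·-2 - -4·-1)
    = -3·-20 - 4·-14 + -2·2
    = 60 + 56 + -4 = 112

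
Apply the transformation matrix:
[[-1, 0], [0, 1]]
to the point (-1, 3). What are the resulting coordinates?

Matrix multiplication:
[[-1, 0], [0, 1]] × [-1, 3]ᵀ
= [(-1)(-1) + (0)(3), (0)(-1) + (1)(3)]ᵀ
= [1, 3]ᵀ
Result: (1, 3)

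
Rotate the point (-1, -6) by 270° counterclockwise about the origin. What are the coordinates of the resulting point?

Rotation matrix for 270°: [[cos 270°, -sin 270°], [sin 270°, cos 270°]] = [[0, 1], [-1, 0]]
[[0, 1], [-1, 0]] × [-1, -6]ᵀ = [-6, 1]ᵀ
Result: (-6, 1)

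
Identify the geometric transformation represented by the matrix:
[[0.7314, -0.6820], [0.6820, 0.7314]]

This matrix represents: rotation by 43° counterclockwise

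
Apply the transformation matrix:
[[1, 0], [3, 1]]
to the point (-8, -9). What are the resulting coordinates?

Matrix multiplication:
[[1, 0], [3, 1]] × [-8, -9]ᵀ
= [(1)(-8) + (0)(-9), (3)(-8) + (1)(-9)]ᵀ
= [-8, -33]ᵀ
Result: (-8, -33)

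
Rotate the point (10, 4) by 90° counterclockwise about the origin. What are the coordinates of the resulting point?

Rotation matrix for 90°: [[cos 90°, -sin 90°], [sin 90°, cos 90°]] = [[0, -1], [1, 0]]
[[0, -1], [1, 0]] × [10, 4]ᵀ = [-4, 10]ᵀ
Result: (-4, 10)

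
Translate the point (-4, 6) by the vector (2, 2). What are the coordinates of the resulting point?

Translation by (2, 2) (homogeneous matrix [[1, 0, 2], [0, 1, 2], [0, 0, 1]]):
x' = -4 + 2 = -2
y' = 6 + 2 = 8
Result: (-2, 8)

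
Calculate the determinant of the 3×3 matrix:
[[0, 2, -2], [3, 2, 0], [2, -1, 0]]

Expansion along first row:
det = 0·det([[2,0],[-1,0]]) - 2·det([[3,0],[2,0]]) + -2·det([[3,2],[2,-1]])
    = 0·(2·0 - 0·-1) - 2·(3·0 - 0·2) + -2·(3·-1 - 2·2)
    = 0·0 - 2·0 + -2·-7
    = 0 + 0 + 14 = 14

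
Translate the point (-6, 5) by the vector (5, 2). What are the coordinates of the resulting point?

Translation by (5, 2) (homogeneous matrix [[1, 0, 5], [0, 1, 2], [0, 0, 1]]):
x' = -6 + 5 = -1
y' = 5 + 2 = 7
Result: (-1, 7)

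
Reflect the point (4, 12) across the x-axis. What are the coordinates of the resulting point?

Reflection across x-axis: (4, 12) → (4, -12)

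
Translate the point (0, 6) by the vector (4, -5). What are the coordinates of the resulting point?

Translation by (4, -5) (homogeneous matrix [[1, 0, 4], [0, 1, -5], [0, 0, 1]]):
x' = 0 + 4 = 4
y' = 6 + -5 = 1
Result: (4, 1)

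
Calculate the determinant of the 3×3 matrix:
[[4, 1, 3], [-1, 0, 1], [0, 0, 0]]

Expansion along first row:
det = 4·det([[0,1],[0,0]]) - 1·det([[-1,1],[0,0]]) + 3·det([[-1,0],[0,0]])
    = 4·(0·0 - 1·0) - 1·(-1·0 - 1·0) + 3·(-1·0 - 0·0)
    = 4·0 - 1·0 + 3·0
    = 0 + 0 + 0 = 0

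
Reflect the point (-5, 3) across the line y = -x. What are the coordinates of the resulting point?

Reflection across line y = -x: (-5, 3) → (-3, 5)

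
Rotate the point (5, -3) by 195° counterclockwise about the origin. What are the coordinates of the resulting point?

Rotation matrix for 195°: [[cos 195°, -sin 195°], [sin 195°, cos 195°]] ≈ [[-0.965926, 0.258819], [-0.258819, -0.965926]]
[[-0.965926, 0.258819], [-0.258819, -0.965926]] × [5, -3]ᵀ ≈ [-5.6061, 1.6037]ᵀ
Result: (-5.6061, 1.6037)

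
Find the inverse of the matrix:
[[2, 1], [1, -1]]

For [[a,b],[c,d]], inverse = (1/det)·[[d,-b],[-c,a]]
det = (2)(-1) - (1)(1) = -2 - 1 = -3
Inverse = (1/-3)·[[-1, -1], [-1, 2]]
= [[1/3, 1/3], [1/3, -2/3]]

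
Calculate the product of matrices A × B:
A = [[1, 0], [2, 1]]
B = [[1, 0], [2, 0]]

Matrix multiplication:
C[0][0] = 1×1 + 0×2 = 1
C[0][1] = 1×0 + 0×0 = 0
C[1][0] = 2×1 + 1×2 = 4
C[1][1] = 2×0 + 1×0 = 0
Result: [[1, 0], [4, 0]]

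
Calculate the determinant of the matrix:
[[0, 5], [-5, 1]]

For a 2×2 matrix [[a, b], [c, d]], det = ad - bc
det = (0)(1) - (5)(-5) = 0 - -25 = 25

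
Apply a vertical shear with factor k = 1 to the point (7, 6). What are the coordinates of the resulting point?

Shear matrix for vertical shear with factor k = 1:
[[1, 0], [1, 1]]
Result: (7, 6) → (7, 13)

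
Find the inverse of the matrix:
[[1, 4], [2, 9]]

For [[a,b],[c,d]], inverse = (1/det)·[[d,-b],[-c,a]]
det = (1)(9) - (4)(2) = 9 - 8 = 1
Inverse = [[9, -4], [-2, 1]]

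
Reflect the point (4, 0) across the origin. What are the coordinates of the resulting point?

Reflection across origin: (4, 0) → (-4, 0)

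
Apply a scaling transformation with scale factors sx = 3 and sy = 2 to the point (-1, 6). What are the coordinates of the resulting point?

Scaling matrix:
[[3, 0], [0, 2]]
Result: (-1 × 3, 6 × 2) = (-3, 12)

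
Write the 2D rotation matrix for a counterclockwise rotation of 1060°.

Rotation matrix formula: [[cos θ, -sin θ], [sin θ, cos θ]]
For θ = 1060°:
cos(1060°) = 0.9397
sin(1060°) = -0.3420
Result: [[0.9397, 0.3420], [-0.3420, 0.9397]]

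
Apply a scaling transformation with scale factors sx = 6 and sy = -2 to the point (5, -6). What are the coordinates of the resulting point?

Scaling matrix:
[[6, 0], [0, -2]]
Result: (5 × 6, -6 × -2) = (30, 12)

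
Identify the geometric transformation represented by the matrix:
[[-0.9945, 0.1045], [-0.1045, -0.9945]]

This matrix represents: rotation by 186° counterclockwise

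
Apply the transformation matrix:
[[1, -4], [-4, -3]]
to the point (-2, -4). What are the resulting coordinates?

Matrix multiplication:
[[1, -4], [-4, -3]] × [-2, -4]ᵀ
= [(1)(-2) + (-4)(-4), (-4)(-2) + (-3)(-4)]ᵀ
= [14, 20]ᵀ
Result: (14, 20)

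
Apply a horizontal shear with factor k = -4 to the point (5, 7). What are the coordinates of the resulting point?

Shear matrix for horizontal shear with factor k = -4:
[[1, -4], [0, 1]]
Result: (5, 7) → (-23, 7)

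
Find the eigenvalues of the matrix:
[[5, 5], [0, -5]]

Characteristic equation: det(A - λI) = 0
λ² - (trace)λ + (det) = 0
trace = 5 + -5 = 0, det = (5)(-5) - (5)(0) = -25
λ² - (0)λ + (-25) = 0
λ = (0 ± √((0)² - 4·(-25))) / 2 = (0 ± √100) / 2
Solving: λ = -5, 5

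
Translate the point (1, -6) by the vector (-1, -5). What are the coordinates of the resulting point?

Translation by (-1, -5) (homogeneous matrix [[1, 0, -1], [0, 1, -5], [0, 0, 1]]):
x' = 1 + -1 = 0
y' = -6 + -5 = -11
Result: (0, -11)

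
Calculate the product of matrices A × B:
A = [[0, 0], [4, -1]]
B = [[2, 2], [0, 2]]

Matrix multiplication:
C[0][0] = 0×2 + 0×0 = 0
C[0][1] = 0×2 + 0×2 = 0
C[1][0] = 4×2 + -1×0 = 8
C[1][1] = 4×2 + -1×2 = 6
Result: [[0, 0], [8, 6]]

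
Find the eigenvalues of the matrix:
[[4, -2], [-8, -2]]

Characteristic equation: det(A - λI) = 0
λ² - (trace)λ + (det) = 0
trace = 4 + -2 = 2, det = (4)(-2) - (-2)(-8) = -24
λ² - (2)λ + (-24) = 0
λ = (2 ± √((2)² - 4·(-24))) / 2 = (2 ± √100) / 2
Solving: λ = -4, 6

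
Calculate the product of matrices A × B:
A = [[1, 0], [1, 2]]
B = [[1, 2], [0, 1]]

Matrix multiplication:
C[0][0] = 1×1 + 0×0 = 1
C[0][1] = 1×2 + 0×1 = 2
C[1][0] = 1×1 + 2×0 = 1
C[1][1] = 1×2 + 2×1 = 4
Result: [[1, 2], [1, 4]]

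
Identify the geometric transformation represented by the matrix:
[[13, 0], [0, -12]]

This matrix represents: non-uniform scaling by sx = 13, sy = -12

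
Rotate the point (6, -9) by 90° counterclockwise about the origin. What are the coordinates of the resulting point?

Rotation matrix for 90°: [[cos 90°, -sin 90°], [sin 90°, cos 90°]] = [[0, -1], [1, 0]]
[[0, -1], [1, 0]] × [6, -9]ᵀ = [9, 6]ᵀ
Result: (9, 6)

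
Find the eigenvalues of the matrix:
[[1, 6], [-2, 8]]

Characteristic equation: det(A - λI) = 0
λ² - (trace)λ + (det) = 0
trace = 1 + 8 = 9, det = (1)(8) - (6)(-2) = 20
λ² - (9)λ + (20) = 0
λ = (9 ± √((9)² - 4·(20))) / 2 = (9 ± √1) / 2
Solving: λ = 4, 5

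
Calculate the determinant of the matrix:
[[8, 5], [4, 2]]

For a 2×2 matrix [[a, b], [c, d]], det = ad - bc
det = (8)(2) - (5)(4) = 16 - 20 = -4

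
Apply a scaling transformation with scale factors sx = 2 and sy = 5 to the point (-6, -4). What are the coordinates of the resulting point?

Scaling matrix:
[[2, 0], [0, 5]]
Result: (-6 × 2, -4 × 5) = (-12, -20)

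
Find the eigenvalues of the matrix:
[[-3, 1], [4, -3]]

Characteristic equation: det(A - λI) = 0
λ² - (trace)λ + (det) = 0
trace = -3 + -3 = -6, det = (-3)(-3) - (1)(4) = 5
λ² - (-6)λ + (5) = 0
λ = (-6 ± √((-6)² - 4·(5))) / 2 = (-6 ± √16) / 2
Solving: λ = -5, -1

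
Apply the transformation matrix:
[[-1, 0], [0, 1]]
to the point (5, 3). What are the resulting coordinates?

Matrix multiplication:
[[-1, 0], [0, 1]] × [5, 3]ᵀ
= [(-1)(5) + (0)(3), (0)(5) + (1)(3)]ᵀ
= [-5, 3]ᵀ
Result: (-5, 3)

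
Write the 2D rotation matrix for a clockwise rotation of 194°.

Rotation matrix formula: [[cos θ, -sin θ], [sin θ, cos θ]]
A clockwise rotation by 194° is equivalent to a counterclockwise rotation by -194°.
For θ = -194°:
cos(-194°) = -0.9703
sin(-194°) = 0.2419
Result: [[-0.9703, -0.2419], [0.2419, -0.9703]]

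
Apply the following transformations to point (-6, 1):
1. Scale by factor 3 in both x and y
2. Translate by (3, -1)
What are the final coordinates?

Step 1: Scale (-6, 1) by 3 → (-18, 3)
Step 2: Translate by (3, -1) → (-15, 2)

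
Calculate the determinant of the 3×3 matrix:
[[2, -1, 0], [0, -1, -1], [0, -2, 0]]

Expansion along first row:
det = 2·det([[-1,-1],[-2,0]]) - -1·det([[0,-1],[0,0]]) + 0·det([[0,-1],[0,-2]])
    = 2·(-1·0 - -1·-2) - -1·(0·0 - -1·0) + 0·(0·-2 - -1·0)
    = 2·-2 - -1·0 + 0·0
    = -4 + 0 + 0 = -4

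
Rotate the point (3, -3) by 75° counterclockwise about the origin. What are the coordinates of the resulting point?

Rotation matrix for 75°: [[cos 75°, -sin 75°], [sin 75°, cos 75°]] ≈ [[0.258819, -0.965926], [0.965926, 0.258819]]
[[0.258819, -0.965926], [0.965926, 0.258819]] × [3, -3]ᵀ ≈ [3.6742, 2.1213]ᵀ
Result: (3.6742, 2.1213)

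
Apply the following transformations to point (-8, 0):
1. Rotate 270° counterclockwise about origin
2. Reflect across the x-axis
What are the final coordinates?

Step 1: Rotate 270° → (0, 8)
Step 2: Reflect across x-axis → (0, -8)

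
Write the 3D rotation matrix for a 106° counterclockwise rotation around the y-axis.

Rotation matrix for counterclockwise 106° around y-axis:
cos(106°) = -0.2756, sin(106°) = 0.9613
Result: [[-0.2756, 0, 0.9613], [0, 1, 0], [-0.9613, 0, -0.2756]]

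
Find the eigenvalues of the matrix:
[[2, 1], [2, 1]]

Characteristic equation: det(A - λI) = 0
λ² - (trace)λ + (det) = 0
trace = 2 + 1 = 3, det = (2)(1) - (1)(2) = 0
λ² - (3)λ + (0) = 0
λ = (3 ± √((3)² - 4·(0))) / 2 = (3 ± √9) / 2
Solving: λ = 0, 3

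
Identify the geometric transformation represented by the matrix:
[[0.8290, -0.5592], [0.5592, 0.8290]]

This matrix represents: rotation by 34° counterclockwise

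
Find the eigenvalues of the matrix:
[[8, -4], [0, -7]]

Characteristic equation: det(A - λI) = 0
λ² - (trace)λ + (det) = 0
trace = 8 + -7 = 1, det = (8)(-7) - (-4)(0) = -56
λ² - (1)λ + (-56) = 0
λ = (1 ± √((1)² - 4·(-56))) / 2 = (1 ± √225) / 2
Solving: λ = -7, 8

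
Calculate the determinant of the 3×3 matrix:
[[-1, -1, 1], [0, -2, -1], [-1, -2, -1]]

Expansion along first row:
det = -1·det([[-2,-1],[-2,-1]]) - -1·det([[0,-1],[-1,-1]]) + 1·det([[0,-2],[-1,-2]])
    = -1·(-2·-1 - -1·-2) - -1·(0·-1 - -1·-1) + 1·(0·-2 - -2·-1)
    = -1·0 - -1·-1 + 1·-2
    = 0 + -1 + -2 = -3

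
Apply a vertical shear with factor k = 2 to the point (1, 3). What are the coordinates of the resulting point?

Shear matrix for vertical shear with factor k = 2:
[[1, 0], [2, 1]]
Result: (1, 3) → (1, 5)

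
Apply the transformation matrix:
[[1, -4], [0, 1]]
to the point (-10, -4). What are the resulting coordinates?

Matrix multiplication:
[[1, -4], [0, 1]] × [-10, -4]ᵀ
= [(1)(-10) + (-4)(-4), (0)(-10) + (1)(-4)]ᵀ
= [6, -4]ᵀ
Result: (6, -4)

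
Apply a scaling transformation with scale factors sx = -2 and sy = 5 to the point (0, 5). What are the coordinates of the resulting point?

Scaling matrix:
[[-2, 0], [0, 5]]
Result: (0 × -2, 5 × 5) = (0, 25)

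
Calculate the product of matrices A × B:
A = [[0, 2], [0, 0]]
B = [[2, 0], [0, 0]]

Matrix multiplication:
C[0][0] = 0×2 + 2×0 = 0
C[0][1] = 0×0 + 2×0 = 0
C[1][0] = 0×2 + 0×0 = 0
C[1][1] = 0×0 + 0×0 = 0
Result: [[0, 0], [0, 0]]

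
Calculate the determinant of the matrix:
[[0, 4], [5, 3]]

For a 2×2 matrix [[a, b], [c, d]], det = ad - bc
det = (0)(3) - (4)(5) = 0 - 20 = -20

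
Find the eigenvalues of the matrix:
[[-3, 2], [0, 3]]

Characteristic equation: det(A - λI) = 0
λ² - (trace)λ + (det) = 0
trace = -3 + 3 = 0, det = (-3)(3) - (2)(0) = -9
λ² - (0)λ + (-9) = 0
λ = (0 ± √((0)² - 4·(-9))) / 2 = (0 ± √36) / 2
Solving: λ = -3, 3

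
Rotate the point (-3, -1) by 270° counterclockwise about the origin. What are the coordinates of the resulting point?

Rotation matrix for 270°: [[cos 270°, -sin 270°], [sin 270°, cos 270°]] = [[0, 1], [-1, 0]]
[[0, 1], [-1, 0]] × [-3, -1]ᵀ = [-1, 3]ᵀ
Result: (-1, 3)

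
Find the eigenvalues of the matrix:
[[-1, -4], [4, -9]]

Characteristic equation: det(A - λI) = 0
λ² - (trace)λ + (det) = 0
trace = -1 + -9 = -10, det = (-1)(-9) - (-4)(4) = 25
λ² - (-10)λ + (25) = 0
λ = (-10 ± √((-10)² - 4·(25))) / 2 = (-10 ± √0) / 2
Solving: λ = -5, -5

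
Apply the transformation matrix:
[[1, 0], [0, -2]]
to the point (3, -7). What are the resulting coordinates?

Matrix multiplication:
[[1, 0], [0, -2]] × [3, -7]ᵀ
= [(1)(3) + (0)(-7), (0)(3) + (-2)(-7)]ᵀ
= [3, 14]ᵀ
Result: (3, 14)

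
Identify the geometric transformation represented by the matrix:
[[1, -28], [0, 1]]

This matrix represents: horizontal shear with factor -28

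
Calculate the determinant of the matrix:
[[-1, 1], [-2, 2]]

For a 2×2 matrix [[a, b], [c, d]], det = ad - bc
det = (-1)(2) - (1)(-2) = -2 - -2 = 0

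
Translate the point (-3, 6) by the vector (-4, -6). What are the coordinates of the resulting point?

Translation by (-4, -6) (homogeneous matrix [[1, 0, -4], [0, 1, -6], [0, 0, 1]]):
x' = -3 + -4 = -7
y' = 6 + -6 = 0
Result: (-7, 0)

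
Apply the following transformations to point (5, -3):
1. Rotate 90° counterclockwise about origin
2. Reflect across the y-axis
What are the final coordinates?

Step 1: Rotate 90° → (3, 5)
Step 2: Reflect across y-axis → (-3, 5)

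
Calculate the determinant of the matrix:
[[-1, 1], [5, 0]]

For a 2×2 matrix [[a, b], [c, d]], det = ad - bc
det = (-1)(0) - (1)(5) = 0 - 5 = -5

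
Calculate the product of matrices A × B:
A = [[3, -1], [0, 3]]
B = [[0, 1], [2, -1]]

Matrix multiplication:
C[0][0] = 3×0 + -1×2 = -2
C[0][1] = 3×1 + -1×-1 = 4
C[1][0] = 0×0 + 3×2 = 6
C[1][1] = 0×1 + 3×-1 = -3
Result: [[-2, 4], [6, -3]]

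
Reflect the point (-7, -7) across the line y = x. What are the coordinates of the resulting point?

Reflection across line y = x: (-7, -7) → (-7, -7)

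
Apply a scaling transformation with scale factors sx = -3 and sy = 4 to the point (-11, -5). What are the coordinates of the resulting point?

Scaling matrix:
[[-3, 0], [0, 4]]
Result: (-11 × -3, -5 × 4) = (33, -20)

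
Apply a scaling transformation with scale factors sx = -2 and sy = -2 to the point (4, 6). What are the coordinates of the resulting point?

Scaling matrix:
[[-2, 0], [0, -2]]
Result: (4 × -2, 6 × -2) = (-8, -12)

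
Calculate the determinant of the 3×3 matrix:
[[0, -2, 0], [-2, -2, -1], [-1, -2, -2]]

Expansion along first row:
det = 0·det([[-2,-1],[-2,-2]]) - -2·det([[-2,-1],[-1,-2]]) + 0·det([[-2,-2],[-1,-2]])
    = 0·(-2·-2 - -1·-2) - -2·(-2·-2 - -1·-1) + 0·(-2·-2 - -2·-1)
    = 0·2 - -2·3 + 0·2
    = 0 + 6 + 0 = 6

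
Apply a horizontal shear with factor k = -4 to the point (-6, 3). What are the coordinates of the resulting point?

Shear matrix for horizontal shear with factor k = -4:
[[1, -4], [0, 1]]
Result: (-6, 3) → (-18, 3)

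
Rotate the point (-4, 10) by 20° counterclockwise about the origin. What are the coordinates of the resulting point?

Rotation matrix for 20°: [[cos 20°, -sin 20°], [sin 20°, cos 20°]] ≈ [[0.939693, -0.342020], [0.342020, 0.939693]]
[[0.939693, -0.342020], [0.342020, 0.939693]] × [-4, 10]ᵀ ≈ [-7.1790, 8.0288]ᵀ
Result: (-7.1790, 8.0288)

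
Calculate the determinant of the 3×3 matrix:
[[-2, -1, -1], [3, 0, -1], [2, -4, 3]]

Expansion along first row:
det = -2·det([[0,-1],[-4,3]]) - -1·det([[3,-1],[2,3]]) + -1·det([[3,0],[2,-4]])
    = -2·(0·3 - -1·-4) - -1·(3·3 - -1·2) + -1·(3·-4 - 0·2)
    = -2·-4 - -1·11 + -1·-12
    = 8 + 11 + 12 = 31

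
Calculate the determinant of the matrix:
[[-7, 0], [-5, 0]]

For a 2×2 matrix [[a, b], [c, d]], det = ad - bc
det = (-7)(0) - (0)(-5) = 0 - 0 = 0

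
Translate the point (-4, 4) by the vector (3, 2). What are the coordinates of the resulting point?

Translation by (3, 2) (homogeneous matrix [[1, 0, 3], [0, 1, 2], [0, 0, 1]]):
x' = -4 + 3 = -1
y' = 4 + 2 = 6
Result: (-1, 6)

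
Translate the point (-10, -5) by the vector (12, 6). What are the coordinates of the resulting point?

Translation by (12, 6) (homogeneous matrix [[1, 0, 12], [0, 1, 6], [0, 0, 1]]):
x' = -10 + 12 = 2
y' = -5 + 6 = 1
Result: (2, 1)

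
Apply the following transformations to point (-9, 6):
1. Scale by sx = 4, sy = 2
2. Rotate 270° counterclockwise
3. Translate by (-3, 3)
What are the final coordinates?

Step 1: Scale → (-36, 12)
Step 2: Rotate 270° → (12, 36)
Step 3: Translate → (9, 39)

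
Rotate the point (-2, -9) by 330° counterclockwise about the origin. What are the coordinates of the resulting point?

Rotation matrix for 330°: [[cos 330°, -sin 330°], [sin 330°, cos 330°]] ≈ [[0.866025, 0.500000], [-0.500000, 0.866025]]
[[0.866025, 0.500000], [-0.500000, 0.866025]] × [-2, -9]ᵀ ≈ [-6.2321, -6.7942]ᵀ
Result: (-6.2321, -6.7942)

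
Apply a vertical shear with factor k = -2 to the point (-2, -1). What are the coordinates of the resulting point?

Shear matrix for vertical shear with factor k = -2:
[[1, 0], [-2, 1]]
Result: (-2, -1) → (-2, 3)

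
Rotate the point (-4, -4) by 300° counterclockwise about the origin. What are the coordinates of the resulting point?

Rotation matrix for 300°: [[cos 300°, -sin 300°], [sin 300°, cos 300°]] ≈ [[0.500000, 0.866025], [-0.866025, 0.500000]]
[[0.500000, 0.866025], [-0.866025, 0.500000]] × [-4, -4]ᵀ ≈ [-5.4641, 1.4641]ᵀ
Result: (-5.4641, 1.4641)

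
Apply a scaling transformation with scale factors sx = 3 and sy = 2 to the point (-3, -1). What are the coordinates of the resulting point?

Scaling matrix:
[[3, 0], [0, 2]]
Result: (-3 × 3, -1 × 2) = (-9, -2)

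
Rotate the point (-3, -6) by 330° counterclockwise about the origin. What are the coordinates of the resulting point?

Rotation matrix for 330°: [[cos 330°, -sin 330°], [sin 330°, cos 330°]] ≈ [[0.866025, 0.500000], [-0.500000, 0.866025]]
[[0.866025, 0.500000], [-0.500000, 0.866025]] × [-3, -6]ᵀ ≈ [-5.5981, -3.6962]ᵀ
Result: (-5.5981, -3.6962)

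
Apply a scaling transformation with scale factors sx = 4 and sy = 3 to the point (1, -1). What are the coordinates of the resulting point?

Scaling matrix:
[[4, 0], [0, 3]]
Result: (1 × 4, -1 × 3) = (4, -3)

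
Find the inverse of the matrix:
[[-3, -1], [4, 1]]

For [[a,b],[c,d]], inverse = (1/det)·[[d,-b],[-c,a]]
det = (-3)(1) - (-1)(4) = -3 - -4 = 1
Inverse = [[1, 1], [-4, -3]]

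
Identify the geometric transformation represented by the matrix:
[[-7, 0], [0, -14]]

This matrix represents: non-uniform scaling by sx = -7, sy = -14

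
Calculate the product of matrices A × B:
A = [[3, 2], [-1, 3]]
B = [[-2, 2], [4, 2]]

Matrix multiplication:
C[0][0] = 3×-2 + 2×4 = 2
C[0][1] = 3×2 + 2×2 = 10
C[1][0] = -1×-2 + 3×4 = 14
C[1][1] = -1×2 + 3×2 = 4
Result: [[2, 10], [14, 4]]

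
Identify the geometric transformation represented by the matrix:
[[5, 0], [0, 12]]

This matrix represents: non-uniform scaling by sx = 5, sy = 12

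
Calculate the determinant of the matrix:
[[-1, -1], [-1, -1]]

For a 2×2 matrix [[a, b], [c, d]], det = ad - bc
det = (-1)(-1) - (-1)(-1) = 1 - 1 = 0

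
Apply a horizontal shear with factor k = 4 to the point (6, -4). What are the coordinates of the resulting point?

Shear matrix for horizontal shear with factor k = 4:
[[1, 4], [0, 1]]
Result: (6, -4) → (-10, -4)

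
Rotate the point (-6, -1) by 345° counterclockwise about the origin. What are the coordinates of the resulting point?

Rotation matrix for 345°: [[cos 345°, -sin 345°], [sin 345°, cos 345°]] ≈ [[0.965926, 0.258819], [-0.258819, 0.965926]]
[[0.965926, 0.258819], [-0.258819, 0.965926]] × [-6, -1]ᵀ ≈ [-6.0544, 0.5870]ᵀ
Result: (-6.0544, 0.5870)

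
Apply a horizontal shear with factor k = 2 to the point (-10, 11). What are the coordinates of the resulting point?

Shear matrix for horizontal shear with factor k = 2:
[[1, 2], [0, 1]]
Result: (-10, 11) → (12, 11)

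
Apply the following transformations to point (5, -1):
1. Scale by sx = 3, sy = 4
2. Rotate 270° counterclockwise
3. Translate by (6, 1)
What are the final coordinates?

Step 1: Scale → (15, -4)
Step 2: Rotate 270° → (-4, -15)
Step 3: Translate → (2, -14)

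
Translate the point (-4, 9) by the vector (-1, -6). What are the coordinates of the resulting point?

Translation by (-1, -6) (homogeneous matrix [[1, 0, -1], [0, 1, -6], [0, 0, 1]]):
x' = -4 + -1 = -5
y' = 9 + -6 = 3
Result: (-5, 3)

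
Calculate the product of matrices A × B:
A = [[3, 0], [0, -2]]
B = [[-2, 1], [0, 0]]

Matrix multiplication:
C[0][0] = 3×-2 + 0×0 = -6
C[0][1] = 3×1 + 0×0 = 3
C[1][0] = 0×-2 + -2×0 = 0
C[1][1] = 0×1 + -2×0 = 0
Result: [[-6, 3], [0, 0]]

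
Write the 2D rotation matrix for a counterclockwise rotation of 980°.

Rotation matrix formula: [[cos θ, -sin θ], [sin θ, cos θ]]
For θ = 980°:
cos(980°) = -0.1736
sin(980°) = -0.9848
Result: [[-0.1736, 0.9848], [-0.9848, -0.1736]]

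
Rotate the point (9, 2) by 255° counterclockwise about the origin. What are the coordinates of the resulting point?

Rotation matrix for 255°: [[cos 255°, -sin 255°], [sin 255°, cos 255°]] ≈ [[-0.258819, 0.965926], [-0.965926, -0.258819]]
[[-0.258819, 0.965926], [-0.965926, -0.258819]] × [9, 2]ᵀ ≈ [-0.3975, -9.2110]ᵀ
Result: (-0.3975, -9.2110)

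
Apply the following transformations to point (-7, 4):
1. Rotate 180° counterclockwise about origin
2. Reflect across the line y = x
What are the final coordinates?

Step 1: Rotate 180° → (7, -4)
Step 2: Reflect across line y = x → (-4, 7)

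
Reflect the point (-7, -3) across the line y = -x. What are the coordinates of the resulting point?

Reflection across line y = -x: (-7, -3) → (3, 7)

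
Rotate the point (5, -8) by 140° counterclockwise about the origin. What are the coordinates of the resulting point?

Rotation matrix for 140°: [[cos 140°, -sin 140°], [sin 140°, cos 140°]] ≈ [[-0.766044, -0.642788], [0.642788, -0.766044]]
[[-0.766044, -0.642788], [0.642788, -0.766044]] × [5, -8]ᵀ ≈ [1.3121, 9.3423]ᵀ
Result: (1.3121, 9.3423)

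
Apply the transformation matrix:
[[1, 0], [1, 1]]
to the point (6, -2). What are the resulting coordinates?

Matrix multiplication:
[[1, 0], [1, 1]] × [6, -2]ᵀ
= [(1)(6) + (0)(-2), (1)(6) + (1)(-2)]ᵀ
= [6, 4]ᵀ
Result: (6, 4)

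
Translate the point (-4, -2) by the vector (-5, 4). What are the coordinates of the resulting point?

Translation by (-5, 4) (homogeneous matrix [[1, 0, -5], [0, 1, 4], [0, 0, 1]]):
x' = -4 + -5 = -9
y' = -2 + 4 = 2
Result: (-9, 2)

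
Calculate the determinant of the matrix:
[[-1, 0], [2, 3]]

For a 2×2 matrix [[a, b], [c, d]], det = ad - bc
det = (-1)(3) - (0)(2) = -3 - 0 = -3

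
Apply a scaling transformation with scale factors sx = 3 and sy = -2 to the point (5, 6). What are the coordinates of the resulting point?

Scaling matrix:
[[3, 0], [0, -2]]
Result: (5 × 3, 6 × -2) = (15, -12)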